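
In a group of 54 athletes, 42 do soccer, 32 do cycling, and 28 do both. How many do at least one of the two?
|A∪B| = |A| + |B| - |A∩B| = 42 + 32 - 28 = 46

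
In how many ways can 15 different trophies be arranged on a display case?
15! = 1307674368000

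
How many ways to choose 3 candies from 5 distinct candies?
C(5,3) = 5!/(3!×2!) = 10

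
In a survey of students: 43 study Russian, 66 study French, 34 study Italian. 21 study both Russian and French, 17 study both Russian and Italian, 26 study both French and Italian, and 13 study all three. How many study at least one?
|A∪B∪C| = 43+66+34-21-17-26+13 = 92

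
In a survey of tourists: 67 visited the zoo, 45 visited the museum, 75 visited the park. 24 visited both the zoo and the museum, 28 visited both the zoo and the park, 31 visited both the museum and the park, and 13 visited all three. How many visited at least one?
|A∪B∪C| = 67+45+75-24-28-31+13 = 117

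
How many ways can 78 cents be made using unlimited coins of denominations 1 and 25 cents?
Coefficient of x^78 in 1/(1-x^1) · 1/(1-x^25). Use j coins of 25 for j = 0..⌊78/25⌋ = 3, the rest in 1s: 3 + 1 = 4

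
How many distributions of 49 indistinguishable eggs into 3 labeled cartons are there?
C(49+3-1, 3-1) = C(51, 2) = 1275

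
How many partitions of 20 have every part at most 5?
Let r_j(i) = number of partitions of i into parts ≤ j, for i = 0..20. r_1(i) = 1 for all i; r_j(i) = r_{j-1}(i) + r_j(i-j). Rows j = 2..5: ≤2: 1 1 2 2 3 3 4 4 5 5 6 6 7 7 8 8 9 9 10 10 11; ≤3: 1 1 2 3 4 5 7 8 10 12 14 16 19 21 24 27 30 33 37 40 44; ≤4: 1 1 2 3 5 6 9 11 15 18 23 27 34 39 47 54 64 72 84 94 108; ≤5: 1 1 2 3 5 7 10 13 18 23 30 37 47 57 70 84 101 119 141 164 192. r_5(20) = 192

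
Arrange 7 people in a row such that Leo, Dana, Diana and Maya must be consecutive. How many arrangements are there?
Treat the 4 as one block: (7-4+1)! × 4! = 24 × 24 = 576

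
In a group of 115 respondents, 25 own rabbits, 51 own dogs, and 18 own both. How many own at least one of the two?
|A∪B| = |A| + |B| - |A∩B| = 25 + 51 - 18 = 58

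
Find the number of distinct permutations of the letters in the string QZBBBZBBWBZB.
12! / (1! × 7! × 3! × 1!) = 15840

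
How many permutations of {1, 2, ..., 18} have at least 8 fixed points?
Exactly j fixed points: C(18,j)·!(18-j); sum over j ≥ 8 (derangement numbers via !m = (m-1)·(!(m-1) + !(m-2)): !0..!10 = 1, 0, 1, 2, 9, 44, 265, 1854, 14833, 133496, 1334961). Σ_{j=8}^{18} C(18,j)·!(18-j) = C(18,8)·!10 + C(18,9)·!9 + C(18,10)·!8 + C(18,11)·!7 + C(18,12)·!6 + C(18,13)·!5 + C(18,14)·!4 + C(18,15)·!3 + C(18,16)·!2 + C(18,17)·!1 + C(18,18)·!0 = 43758·1334961 + 48620·133496 + 43758·14833 + 31824·1854 + 18564·265 + 8568·44 + 3060·9 + 816·2 + 153·1 + 18·0 + 1·1 = 65619188846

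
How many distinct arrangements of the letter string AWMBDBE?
7! / (1! × 1! × 1! × 2! × 1! × 1!) = 2520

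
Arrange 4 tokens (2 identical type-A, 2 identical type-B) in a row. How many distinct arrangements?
4! / (2! × 2!) = 6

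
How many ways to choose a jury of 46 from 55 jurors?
C(55,46) = 55!/(46!×9!) = 6358402050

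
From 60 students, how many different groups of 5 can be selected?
C(60,5) = 60!/(5!×55!) = 5461512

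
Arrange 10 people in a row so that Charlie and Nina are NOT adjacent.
Total - adjacent = 10! - (10-1)!×2 = 3628800 - 725760 = 2903040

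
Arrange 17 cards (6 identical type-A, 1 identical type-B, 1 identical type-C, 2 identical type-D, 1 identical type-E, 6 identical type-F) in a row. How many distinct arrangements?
17! / (6! × 1! × 1! × 2! × 1! × 6!) = 343062720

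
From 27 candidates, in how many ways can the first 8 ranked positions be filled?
P(27,8) = 27!/(27-8)! = 89513424000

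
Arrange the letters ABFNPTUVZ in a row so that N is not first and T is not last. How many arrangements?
By inclusion-exclusion: 9! - 2×(9-1)! + (9-2)! = 362880 - 80640 + 5040 = 287280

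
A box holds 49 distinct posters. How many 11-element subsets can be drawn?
C(49,11) = 49!/(11!×38!) = 29135916264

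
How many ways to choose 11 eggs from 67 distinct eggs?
C(67,11) = 67!/(11!×56!) = 1285063345176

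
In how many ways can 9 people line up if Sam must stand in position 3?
Fix one position: (9-1)! = 40320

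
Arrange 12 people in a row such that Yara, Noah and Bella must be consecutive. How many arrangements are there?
Treat the 3 as one block: (12-3+1)! × 3! = 3628800 × 6 = 21772800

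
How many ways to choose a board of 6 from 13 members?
C(13,6) = 13!/(6!×7!) = 1716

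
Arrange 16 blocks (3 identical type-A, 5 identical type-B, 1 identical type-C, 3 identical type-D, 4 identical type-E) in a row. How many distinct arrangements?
16! / (3! × 5! × 1! × 3! × 4!) = 201801600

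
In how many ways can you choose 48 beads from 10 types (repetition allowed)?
C(48+10-1, 10-1) = C(57, 9) = 8996462475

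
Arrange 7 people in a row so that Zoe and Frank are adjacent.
Treat as block: (7-1)! × 2! = 720 × 2 = 1440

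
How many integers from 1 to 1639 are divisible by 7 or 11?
⌊1639/7⌋ + ⌊1639/11⌋ - ⌊1639/77⌋ = 234 + 149 - 21 = 362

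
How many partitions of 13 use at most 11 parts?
By conjugation, equals partitions of 13 into parts ≤ 11. Let r_j(i) = number of partitions of i into parts ≤ j, for i = 0..13. r_1(i) = 1 for all i; r_j(i) = r_{j-1}(i) + r_j(i-j). Rows j = 2..11: ≤2: 1 1 2 2 3 3 4 4 5 5 6 6 7 7; ≤3: 1 1 2 3 4 5 7 8 10 12 14 16 19 21; ≤4: 1 1 2 3 5 6 9 11 15 18 23 27 34 39; ≤5: 1 1 2 3 5 7 10 13 18 23 30 37 47 57; ≤6: 1 1 2 3 5 7 11 14 20 26 35 44 58 71; ≤7: 1 1 2 3 5 7 11 15 21 28 38 49 65 82; ≤8: 1 1 2 3 5 7 11 15 22 29 40 52 70 89; ≤9: 1 1 2 3 5 7 11 15 22 30 41 54 73 94; ≤10: 1 1 2 3 5 7 11 15 22 30 42 55 75 97; ≤11: 1 1 2 3 5 7 11 15 22 30 42 56 76 99. r_11(13) = 99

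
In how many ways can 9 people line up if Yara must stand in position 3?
Fix one position: (9-1)! = 40320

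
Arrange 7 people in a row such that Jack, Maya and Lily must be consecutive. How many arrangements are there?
Treat the 3 as one block: (7-3+1)! × 3! = 120 × 6 = 720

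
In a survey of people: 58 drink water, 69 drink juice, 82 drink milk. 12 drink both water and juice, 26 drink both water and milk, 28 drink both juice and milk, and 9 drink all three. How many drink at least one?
|A∪B∪C| = 58+69+82-12-26-28+9 = 152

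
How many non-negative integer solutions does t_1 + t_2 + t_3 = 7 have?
C(7+3-1, 3-1) = C(9, 2) = 36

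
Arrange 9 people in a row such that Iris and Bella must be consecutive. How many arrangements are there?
Treat the 2 as one block: (9-2+1)! × 2! = 40320 × 2 = 80640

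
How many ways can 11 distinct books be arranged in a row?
11! = 39916800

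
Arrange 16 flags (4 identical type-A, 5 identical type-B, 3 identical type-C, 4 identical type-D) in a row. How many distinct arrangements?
16! / (4! × 5! × 3! × 4!) = 50450400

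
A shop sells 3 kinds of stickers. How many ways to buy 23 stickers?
C(23+3-1, 3-1) = C(25, 2) = 300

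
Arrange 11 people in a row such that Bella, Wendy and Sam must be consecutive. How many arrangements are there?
Treat the 3 as one block: (11-3+1)! × 3! = 362880 × 6 = 2177280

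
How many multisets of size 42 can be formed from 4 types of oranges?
C(42+4-1, 4-1) = C(45, 3) = 14190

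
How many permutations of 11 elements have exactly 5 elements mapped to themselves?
Choose the 5 fixed points C(11,5) = 462, derange the rest: !6 = Σ_{j=0}^{6} (-1)^j·6!/j! = 720 - 720 + 360 - 120 + 30 - 6 + 1 = 265. Product = 462 × 265 = 122430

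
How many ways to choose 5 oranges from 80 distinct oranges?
C(80,5) = 80!/(5!×75!) = 24040016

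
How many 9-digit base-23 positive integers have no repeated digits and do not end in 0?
Last digit: 22 nonzero choices. First digit: 21 (nonzero, ≠last). Middle 7: P(21,7) = 586051200. Total = 270755654400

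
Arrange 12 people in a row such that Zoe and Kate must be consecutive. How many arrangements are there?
Treat the 2 as one block: (12-2+1)! × 2! = 39916800 × 2 = 79833600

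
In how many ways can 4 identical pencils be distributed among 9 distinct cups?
C(4+9-1, 9-1) = C(12, 8) = 495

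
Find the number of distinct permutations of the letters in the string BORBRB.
6! / (2! × 3! × 1!) = 60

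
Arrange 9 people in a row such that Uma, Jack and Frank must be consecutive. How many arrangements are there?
Treat the 3 as one block: (9-3+1)! × 3! = 5040 × 6 = 30240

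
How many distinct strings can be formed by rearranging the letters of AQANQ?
5! / (2! × 2! × 1!) = 30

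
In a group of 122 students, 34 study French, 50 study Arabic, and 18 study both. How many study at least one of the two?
|A∪B| = |A| + |B| - |A∩B| = 34 + 50 - 18 = 66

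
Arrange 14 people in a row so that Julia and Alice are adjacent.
Treat as block: (14-1)! × 2! = 6227020800 × 2 = 12454041600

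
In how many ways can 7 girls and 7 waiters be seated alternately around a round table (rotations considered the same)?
Fix one of the girls: (7-1)! ways for the remaining girls, × 7! ways for the waiters = 720 × 5040 = 3628800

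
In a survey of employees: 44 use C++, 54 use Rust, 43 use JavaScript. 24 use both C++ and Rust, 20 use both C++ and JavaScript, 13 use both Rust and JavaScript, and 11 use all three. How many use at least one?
|A∪B∪C| = 44+54+43-24-20-13+11 = 95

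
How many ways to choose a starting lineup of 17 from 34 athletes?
C(34,17) = 34!/(17!×17!) = 2333606220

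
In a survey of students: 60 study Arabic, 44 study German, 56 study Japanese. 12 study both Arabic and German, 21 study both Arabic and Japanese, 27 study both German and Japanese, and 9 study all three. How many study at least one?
|A∪B∪C| = 60+44+56-12-21-27+9 = 109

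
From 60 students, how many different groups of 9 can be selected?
C(60,9) = 60!/(9!×51!) = 14783142660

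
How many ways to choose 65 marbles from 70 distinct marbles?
C(70,65) = 70!/(65!×5!) = 12103014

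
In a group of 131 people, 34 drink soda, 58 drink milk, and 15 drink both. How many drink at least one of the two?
|A∪B| = |A| + |B| - |A∩B| = 34 + 58 - 15 = 77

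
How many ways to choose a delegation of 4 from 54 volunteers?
C(54,4) = 54!/(4!×50!) = 316251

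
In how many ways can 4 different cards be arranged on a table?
4! = 24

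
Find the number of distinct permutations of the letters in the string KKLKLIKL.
8! / (1! × 3! × 4!) = 280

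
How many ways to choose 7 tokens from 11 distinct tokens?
C(11,7) = 11!/(7!×4!) = 330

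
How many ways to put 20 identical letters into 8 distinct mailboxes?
C(20+8-1, 8-1) = C(27, 7) = 888030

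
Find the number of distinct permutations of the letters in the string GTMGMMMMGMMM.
12! / (3! × 8! × 1!) = 1980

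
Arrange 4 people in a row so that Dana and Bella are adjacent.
Treat as block: (4-1)! × 2! = 6 × 2 = 12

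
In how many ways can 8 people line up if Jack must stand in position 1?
Fix one position: (8-1)! = 5040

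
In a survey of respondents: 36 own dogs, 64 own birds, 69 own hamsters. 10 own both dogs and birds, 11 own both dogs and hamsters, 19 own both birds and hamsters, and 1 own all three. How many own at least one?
|A∪B∪C| = 36+64+69-10-11-19+1 = 130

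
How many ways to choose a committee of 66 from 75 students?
C(75,66) = 75!/(66!×9!) = 125595622175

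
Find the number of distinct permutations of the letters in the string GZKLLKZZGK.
10! / (2! × 3! × 2! × 3!) = 25200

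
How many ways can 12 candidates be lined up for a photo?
12! = 479001600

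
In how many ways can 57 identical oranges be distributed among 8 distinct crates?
C(57+8-1, 8-1) = C(64, 7) = 621216192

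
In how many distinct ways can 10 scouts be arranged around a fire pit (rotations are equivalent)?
Circular: fix one position, arrange the rest. (10-1)! = 362880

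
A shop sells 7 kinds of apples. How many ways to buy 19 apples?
C(19+7-1, 7-1) = C(25, 6) = 177100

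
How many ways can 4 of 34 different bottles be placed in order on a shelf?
P(34,4) = 34!/(34-4)! = 1113024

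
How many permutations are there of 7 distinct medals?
7! = 5040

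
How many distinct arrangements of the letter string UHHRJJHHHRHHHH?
14! / (2! × 1! × 2! × 9!) = 60060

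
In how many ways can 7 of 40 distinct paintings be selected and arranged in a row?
P(40,7) = 40!/(40-7)! = 93963542400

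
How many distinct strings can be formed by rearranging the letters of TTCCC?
5! / (3! × 2!) = 10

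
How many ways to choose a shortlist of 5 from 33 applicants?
C(33,5) = 33!/(5!×28!) = 237336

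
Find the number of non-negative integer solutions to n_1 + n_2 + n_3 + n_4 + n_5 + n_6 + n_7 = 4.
C(4+7-1, 7-1) = C(10, 6) = 210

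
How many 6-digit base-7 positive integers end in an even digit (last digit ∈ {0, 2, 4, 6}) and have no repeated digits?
Last∈{0,2,4,6}. Last=0: 720. Last nonzero: 3×5×P(5,4) = 1800. Total = 2520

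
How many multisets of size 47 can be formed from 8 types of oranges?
C(47+8-1, 8-1) = C(54, 7) = 177100560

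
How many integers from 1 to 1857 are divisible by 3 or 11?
⌊1857/3⌋ + ⌊1857/11⌋ - ⌊1857/33⌋ = 619 + 168 - 56 = 731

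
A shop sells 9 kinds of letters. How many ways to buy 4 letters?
C(4+9-1, 9-1) = C(12, 8) = 495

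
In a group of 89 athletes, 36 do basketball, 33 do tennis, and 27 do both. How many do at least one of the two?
|A∪B| = |A| + |B| - |A∩B| = 36 + 33 - 27 = 42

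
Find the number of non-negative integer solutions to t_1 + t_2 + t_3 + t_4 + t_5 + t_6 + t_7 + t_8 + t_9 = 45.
C(45+9-1, 9-1) = C(53, 8) = 886322710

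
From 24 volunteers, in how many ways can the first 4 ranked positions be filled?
P(24,4) = 24!/(24-4)! = 255024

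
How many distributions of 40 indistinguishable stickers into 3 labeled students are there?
C(40+3-1, 3-1) = C(42, 2) = 861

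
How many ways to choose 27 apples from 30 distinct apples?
C(30,27) = 30!/(27!×3!) = 4060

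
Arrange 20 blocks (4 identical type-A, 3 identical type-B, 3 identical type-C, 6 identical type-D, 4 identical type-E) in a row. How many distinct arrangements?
20! / (4! × 3! × 3! × 6! × 4!) = 162954792000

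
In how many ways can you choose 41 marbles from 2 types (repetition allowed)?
C(41+2-1, 2-1) = C(42, 1) = 42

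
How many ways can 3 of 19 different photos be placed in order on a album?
P(19,3) = 19!/(19-3)! = 5814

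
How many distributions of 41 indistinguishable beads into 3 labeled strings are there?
C(41+3-1, 3-1) = C(43, 2) = 903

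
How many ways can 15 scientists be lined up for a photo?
15! = 1307674368000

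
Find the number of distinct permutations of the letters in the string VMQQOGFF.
8! / (1! × 1! × 1! × 2! × 2! × 1!) = 10080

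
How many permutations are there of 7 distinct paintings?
7! = 5040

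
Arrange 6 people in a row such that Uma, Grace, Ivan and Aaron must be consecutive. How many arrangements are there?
Treat the 4 as one block: (6-4+1)! × 4! = 6 × 24 = 144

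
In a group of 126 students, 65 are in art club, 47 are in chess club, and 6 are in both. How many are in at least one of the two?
|A∪B| = |A| + |B| - |A∩B| = 65 + 47 - 6 = 106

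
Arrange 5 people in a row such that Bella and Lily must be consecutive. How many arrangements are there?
Treat the 2 as one block: (5-2+1)! × 2! = 24 × 2 = 48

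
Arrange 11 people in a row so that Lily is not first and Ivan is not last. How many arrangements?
By inclusion-exclusion: 11! - 2×(11-1)! + (11-2)! = 39916800 - 7257600 + 362880 = 33022080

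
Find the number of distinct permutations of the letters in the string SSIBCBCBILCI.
12! / (2! × 3! × 3! × 3! × 1!) = 1108800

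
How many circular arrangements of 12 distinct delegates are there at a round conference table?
Circular: fix one position, arrange the rest. (12-1)! = 39916800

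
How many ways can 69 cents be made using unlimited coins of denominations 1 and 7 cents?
Coefficient of x^69 in 1/(1-x^1) · 1/(1-x^7). Use j coins of 7 for j = 0..⌊69/7⌋ = 9, the rest in 1s: 9 + 1 = 10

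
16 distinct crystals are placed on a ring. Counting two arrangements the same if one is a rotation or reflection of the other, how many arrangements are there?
(16-1)!/2 = 1307674368000/2 = 653837184000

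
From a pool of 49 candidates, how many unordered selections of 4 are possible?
C(49,4) = 49!/(4!×45!) = 211876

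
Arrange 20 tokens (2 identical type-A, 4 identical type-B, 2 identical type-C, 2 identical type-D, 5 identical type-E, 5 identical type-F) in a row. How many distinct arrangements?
20! / (2! × 4! × 2! × 2! × 5! × 5!) = 879955876800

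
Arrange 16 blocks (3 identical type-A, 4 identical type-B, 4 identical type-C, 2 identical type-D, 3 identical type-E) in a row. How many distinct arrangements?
16! / (3! × 4! × 4! × 2! × 3!) = 504504000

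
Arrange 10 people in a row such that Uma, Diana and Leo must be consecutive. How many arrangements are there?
Treat the 3 as one block: (10-3+1)! × 3! = 40320 × 6 = 241920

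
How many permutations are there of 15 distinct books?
15! = 1307674368000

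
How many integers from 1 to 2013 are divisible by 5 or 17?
⌊2013/5⌋ + ⌊2013/17⌋ - ⌊2013/85⌋ = 402 + 118 - 23 = 497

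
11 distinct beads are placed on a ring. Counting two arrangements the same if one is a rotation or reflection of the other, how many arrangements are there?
(11-1)!/2 = 3628800/2 = 1814400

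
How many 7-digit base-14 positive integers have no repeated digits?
First digit: 13 choices (nonzero). Then descending: 13 × 13 × 12 × 11 × 10 × 9 × 8 = 16061760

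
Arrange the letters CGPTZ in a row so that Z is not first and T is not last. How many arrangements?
By inclusion-exclusion: 5! - 2×(5-1)! + (5-2)! = 120 - 48 + 6 = 78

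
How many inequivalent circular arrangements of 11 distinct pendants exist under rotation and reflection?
(11-1)!/2 = 3628800/2 = 1814400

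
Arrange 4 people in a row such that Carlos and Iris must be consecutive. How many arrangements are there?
Treat the 2 as one block: (4-2+1)! × 2! = 6 × 2 = 12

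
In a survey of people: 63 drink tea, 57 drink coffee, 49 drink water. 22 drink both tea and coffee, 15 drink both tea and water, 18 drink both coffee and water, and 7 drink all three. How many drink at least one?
|A∪B∪C| = 63+57+49-22-15-18+7 = 121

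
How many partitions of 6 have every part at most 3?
Let r_j(i) = number of partitions of i into parts ≤ j, for i = 0..6. r_1(i) = 1 for all i; r_j(i) = r_{j-1}(i) + r_j(i-j). Rows j = 2..3: ≤2: 1 1 2 2 3 3 4; ≤3: 1 1 2 3 4 5 7. r_3(6) = 7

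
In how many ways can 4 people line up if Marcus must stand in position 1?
Fix one position: (4-1)! = 6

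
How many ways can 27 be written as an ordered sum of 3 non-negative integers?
C(27+3-1, 3-1) = C(29, 2) = 406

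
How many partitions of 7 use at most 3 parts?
By conjugation, equals partitions of 7 into parts ≤ 3. Let r_j(i) = number of partitions of i into parts ≤ j, for i = 0..7. r_1(i) = 1 for all i; r_j(i) = r_{j-1}(i) + r_j(i-j). Rows j = 2..3: ≤2: 1 1 2 2 3 3 4 4; ≤3: 1 1 2 3 4 5 7 8. r_3(7) = 8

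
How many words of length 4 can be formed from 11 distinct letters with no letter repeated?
P(11,4) = 11!/(11-4)! = 7920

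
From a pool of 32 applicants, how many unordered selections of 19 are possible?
C(32,19) = 32!/(19!×13!) = 347373600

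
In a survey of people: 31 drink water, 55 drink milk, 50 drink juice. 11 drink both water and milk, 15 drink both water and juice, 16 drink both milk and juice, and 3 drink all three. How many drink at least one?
|A∪B∪C| = 31+55+50-11-15-16+3 = 97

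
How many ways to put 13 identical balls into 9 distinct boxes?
C(13+9-1, 9-1) = C(21, 8) = 203490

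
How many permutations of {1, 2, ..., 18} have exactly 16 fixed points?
Choose the 16 fixed points C(18,16) = 153, derange the rest: !2 = Σ_{j=0}^{2} (-1)^j·2!/j! = 2 - 2 + 1 = 1. Product = 153 × 1 = 153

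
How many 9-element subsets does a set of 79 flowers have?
C(79,9) = 79!/(9!×70!) = 205811513765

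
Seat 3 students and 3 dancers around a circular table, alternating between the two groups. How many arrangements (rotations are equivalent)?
Fix one of the students: (3-1)! ways for the remaining students, × 3! ways for the dancers = 2 × 6 = 12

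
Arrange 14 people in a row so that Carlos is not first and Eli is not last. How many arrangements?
By inclusion-exclusion: 14! - 2×(14-1)! + (14-2)! = 87178291200 - 12454041600 + 479001600 = 75203251200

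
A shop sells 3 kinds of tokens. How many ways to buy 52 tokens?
C(52+3-1, 3-1) = C(54, 2) = 1431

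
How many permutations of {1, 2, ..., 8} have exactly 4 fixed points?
Choose the 4 fixed points C(8,4) = 70, derange the rest: !4 = Σ_{j=0}^{4} (-1)^j·4!/j! = 24 - 24 + 12 - 4 + 1 = 9. Product = 70 × 9 = 630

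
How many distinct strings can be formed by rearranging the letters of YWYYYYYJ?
8! / (1! × 6! × 1!) = 56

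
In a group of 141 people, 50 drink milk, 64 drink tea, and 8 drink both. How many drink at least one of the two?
|A∪B| = |A| + |B| - |A∩B| = 50 + 64 - 8 = 106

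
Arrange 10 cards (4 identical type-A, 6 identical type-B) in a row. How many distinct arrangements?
10! / (4! × 6!) = 210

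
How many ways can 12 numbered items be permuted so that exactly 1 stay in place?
Choose the 1 fixed point C(12,1) = 12, derange the rest: !11 = Σ_{j=0}^{11} (-1)^j·11!/j! = 39916800 - 39916800 + 19958400 - 6652800 + 1663200 - 332640 + 55440 - 7920 + 990 - 110 + 11 - 1 = 14684570. Product = 12 × 14684570 = 176214840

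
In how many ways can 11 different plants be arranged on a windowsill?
11! = 39916800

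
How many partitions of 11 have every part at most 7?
Let r_j(i) = number of partitions of i into parts ≤ j, for i = 0..11. r_1(i) = 1 for all i; r_j(i) = r_{j-1}(i) + r_j(i-j). Rows j = 2..7: ≤2: 1 1 2 2 3 3 4 4 5 5 6 6; ≤3: 1 1 2 3 4 5 7 8 10 12 14 16; ≤4: 1 1 2 3 5 6 9 11 15 18 23 27; ≤5: 1 1 2 3 5 7 10 13 18 23 30 37; ≤6: 1 1 2 3 5 7 11 14 20 26 35 44; ≤7: 1 1 2 3 5 7 11 15 21 28 38 49. r_7(11) = 49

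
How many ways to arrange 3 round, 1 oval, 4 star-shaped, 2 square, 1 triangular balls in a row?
11! / (3! × 1! × 4! × 2! × 1!) = 138600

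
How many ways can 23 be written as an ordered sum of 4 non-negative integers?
C(23+4-1, 4-1) = C(26, 3) = 2600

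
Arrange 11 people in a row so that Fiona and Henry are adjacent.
Treat as block: (11-1)! × 2! = 3628800 × 2 = 7257600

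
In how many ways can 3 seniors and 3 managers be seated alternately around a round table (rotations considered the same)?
Fix one of the seniors: (3-1)! ways for the remaining seniors, × 3! ways for the managers = 2 × 6 = 12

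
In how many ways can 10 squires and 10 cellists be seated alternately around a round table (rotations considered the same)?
Fix one of the squires: (10-1)! ways for the remaining squires, × 10! ways for the cellists = 362880 × 3628800 = 1316818944000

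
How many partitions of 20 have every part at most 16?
Let r_j(i) = number of partitions of i into parts ≤ j, for i = 0..20. r_1(i) = 1 for all i; r_j(i) = r_{j-1}(i) + r_j(i-j). Rows j = 2..16: ≤2: 1 1 2 2 3 3 4 4 5 5 6 6 7 7 8 8 9 9 10 10 11; ≤3: 1 1 2 3 4 5 7 8 10 12 14 16 19 21 24 27 30 33 37 40 44; ≤4: 1 1 2 3 5 6 9 11 15 18 23 27 34 39 47 54 64 72 84 94 108; ≤5: 1 1 2 3 5 7 10 13 18 23 30 37 47 57 70 84 101 119 141 164 192; ≤6: 1 1 2 3 5 7 11 14 20 26 35 44 58 71 90 110 136 163 199 235 282; ≤7: 1 1 2 3 5 7 11 15 21 28 38 49 65 82 105 131 164 201 248 300 364; ≤8: 1 1 2 3 5 7 11 15 22 29 40 52 70 89 116 146 186 230 288 352 434; ≤9: 1 1 2 3 5 7 11 15 22 30 41 54 73 94 123 157 201 252 318 393 488; ≤10: 1 1 2 3 5 7 11 15 22 30 42 55 75 97 128 164 212 267 340 423 530; ≤11: 1 1 2 3 5 7 11 15 22 30 42 56 76 99 131 169 219 278 355 445 560; ≤12: 1 1 2 3 5 7 11 15 22 30 42 56 77 100 133 172 224 285 366 460 582; ≤13: 1 1 2 3 5 7 11 15 22 30 42 56 77 101 134 174 227 290 373 471 597; ≤14: 1 1 2 3 5 7 11 15 22 30 42 56 77 101 135 175 229 293 378 478 608; ≤15: 1 1 2 3 5 7 11 15 22 30 42 56 77 101 135 176 230 295 381 483 615; ≤16: 1 1 2 3 5 7 11 15 22 30 42 56 77 101 135 176 231 296 383 486 620. r_16(20) = 620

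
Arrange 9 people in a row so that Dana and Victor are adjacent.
Treat as block: (9-1)! × 2! = 40320 × 2 = 80640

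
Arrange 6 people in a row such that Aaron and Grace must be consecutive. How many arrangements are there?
Treat the 2 as one block: (6-2+1)! × 2! = 120 × 2 = 240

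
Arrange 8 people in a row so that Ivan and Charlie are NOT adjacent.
Total - adjacent = 8! - (8-1)!×2 = 40320 - 10080 = 30240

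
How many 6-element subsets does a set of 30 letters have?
C(30,6) = 30!/(6!×24!) = 593775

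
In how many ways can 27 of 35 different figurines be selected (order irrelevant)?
C(35,27) = 35!/(27!×8!) = 23535820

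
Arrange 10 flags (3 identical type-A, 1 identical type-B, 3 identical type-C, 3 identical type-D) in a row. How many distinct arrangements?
10! / (3! × 1! × 3! × 3!) = 16800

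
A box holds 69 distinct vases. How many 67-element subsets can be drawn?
C(69,67) = 69!/(67!×2!) = 2346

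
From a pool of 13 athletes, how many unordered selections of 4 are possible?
C(13,4) = 13!/(4!×9!) = 715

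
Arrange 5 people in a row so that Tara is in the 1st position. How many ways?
Fix one position: (5-1)! = 24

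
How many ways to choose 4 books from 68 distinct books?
C(68,4) = 68!/(4!×64!) = 814385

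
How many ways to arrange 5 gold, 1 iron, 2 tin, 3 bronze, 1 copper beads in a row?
12! / (5! × 1! × 2! × 3! × 1!) = 332640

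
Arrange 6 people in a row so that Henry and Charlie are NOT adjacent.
Total - adjacent = 6! - (6-1)!×2 = 720 - 240 = 480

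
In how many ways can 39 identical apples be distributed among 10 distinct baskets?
C(39+10-1, 10-1) = C(48, 9) = 1677106640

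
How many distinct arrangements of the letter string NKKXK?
5! / (3! × 1! × 1!) = 20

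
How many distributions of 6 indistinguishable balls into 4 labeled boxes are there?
C(6+4-1, 4-1) = C(9, 3) = 84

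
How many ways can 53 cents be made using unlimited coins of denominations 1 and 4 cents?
Coefficient of x^53 in 1/(1-x^1) · 1/(1-x^4). Use j coins of 4 for j = 0..⌊53/4⌋ = 13, the rest in 1s: 13 + 1 = 14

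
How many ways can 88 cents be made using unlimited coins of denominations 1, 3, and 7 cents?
Coefficient of x^88 in 1/(1-x^1) · 1/(1-x^3) · 1/(1-x^7). Case on j = number of 7-cent coins (j = 0..12); remainder r = 88 - 7j is made from {1,3} in ⌊r/3⌋+1 ways. r = 88, 81, 74, 67, 60, 53, 46, 39, 32, 25, 18, 11, 4 → 30 + 28 + 25 + 23 + 21 + 18 + 16 + 14 + 11 + 9 + 7 + 4 + 2 = 208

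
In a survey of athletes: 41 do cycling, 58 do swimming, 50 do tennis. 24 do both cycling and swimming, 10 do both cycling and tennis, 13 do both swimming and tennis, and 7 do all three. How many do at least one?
|A∪B∪C| = 41+58+50-24-10-13+7 = 109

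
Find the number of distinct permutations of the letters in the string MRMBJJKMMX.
10! / (1! × 2! × 1! × 1! × 4! × 1!) = 75600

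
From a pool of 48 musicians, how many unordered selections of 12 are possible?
C(48,12) = 48!/(12!×36!) = 69668534468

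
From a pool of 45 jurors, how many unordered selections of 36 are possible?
C(45,36) = 45!/(36!×9!) = 886163135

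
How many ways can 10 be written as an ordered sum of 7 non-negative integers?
C(10+7-1, 7-1) = C(16, 6) = 8008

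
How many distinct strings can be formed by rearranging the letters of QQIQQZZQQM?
10! / (6! × 1! × 1! × 2!) = 2520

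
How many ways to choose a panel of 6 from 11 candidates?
C(11,6) = 11!/(6!×5!) = 462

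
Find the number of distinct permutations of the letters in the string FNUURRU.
7! / (1! × 2! × 1! × 3!) = 420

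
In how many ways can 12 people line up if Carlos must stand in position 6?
Fix one position: (12-1)! = 39916800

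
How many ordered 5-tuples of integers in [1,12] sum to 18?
Coefficient of x^18 in (x + x² + ... + x^12)^5. By inclusion-exclusion on dice exceeding 12: Σ_j (-1)^j C(5,j)·C(18-1-12j, 4) = C(5,0)·C(17,4) - C(5,1)·C(5,4) = 1·2380 - 5·5 = 2355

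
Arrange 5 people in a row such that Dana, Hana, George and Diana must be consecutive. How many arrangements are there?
Treat the 4 as one block: (5-4+1)! × 4! = 2 × 24 = 48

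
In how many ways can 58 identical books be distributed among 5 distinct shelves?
C(58+5-1, 5-1) = C(62, 4) = 557845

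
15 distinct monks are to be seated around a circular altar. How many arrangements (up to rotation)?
Circular: fix one position, arrange the rest. (15-1)! = 87178291200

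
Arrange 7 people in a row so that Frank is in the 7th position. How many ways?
Fix one position: (7-1)! = 720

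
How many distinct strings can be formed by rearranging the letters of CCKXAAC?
7! / (3! × 1! × 1! × 2!) = 420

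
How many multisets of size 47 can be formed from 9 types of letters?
C(47+9-1, 9-1) = C(55, 8) = 1217566350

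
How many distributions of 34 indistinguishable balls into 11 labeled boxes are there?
C(34+11-1, 11-1) = C(44, 10) = 2481256778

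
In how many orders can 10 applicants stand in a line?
10! = 3628800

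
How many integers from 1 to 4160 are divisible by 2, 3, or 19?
⌊4160/2⌋+⌊4160/3⌋+⌊4160/19⌋ - ⌊4160/6⌋-⌊4160/38⌋-⌊4160/57⌋ + ⌊4160/114⌋ = 2080+1386+218 - 693-109-72 + 36 = 2846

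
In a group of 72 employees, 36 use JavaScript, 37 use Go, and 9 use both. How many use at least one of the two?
|A∪B| = |A| + |B| - |A∩B| = 36 + 37 - 9 = 64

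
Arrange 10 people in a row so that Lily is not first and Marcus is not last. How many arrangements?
By inclusion-exclusion: 10! - 2×(10-1)! + (10-2)! = 3628800 - 725760 + 40320 = 2943360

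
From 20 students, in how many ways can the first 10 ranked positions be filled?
P(20,10) = 20!/(20-10)! = 670442572800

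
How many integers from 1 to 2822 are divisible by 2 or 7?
⌊2822/2⌋ + ⌊2822/7⌋ - ⌊2822/14⌋ = 1411 + 403 - 201 = 1613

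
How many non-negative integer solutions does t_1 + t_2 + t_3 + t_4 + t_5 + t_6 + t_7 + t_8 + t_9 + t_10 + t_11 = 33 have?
C(33+11-1, 11-1) = C(43, 10) = 1917334783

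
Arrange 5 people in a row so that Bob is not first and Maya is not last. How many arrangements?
By inclusion-exclusion: 5! - 2×(5-1)! + (5-2)! = 120 - 48 + 6 = 78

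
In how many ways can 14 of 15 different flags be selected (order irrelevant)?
C(15,14) = 15!/(14!×1!) = 15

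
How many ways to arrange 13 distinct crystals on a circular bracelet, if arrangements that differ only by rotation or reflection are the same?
(13-1)!/2 = 479001600/2 = 239500800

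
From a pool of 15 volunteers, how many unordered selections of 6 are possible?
C(15,6) = 15!/(6!×9!) = 5005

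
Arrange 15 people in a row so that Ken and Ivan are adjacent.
Treat as block: (15-1)! × 2! = 87178291200 × 2 = 174356582400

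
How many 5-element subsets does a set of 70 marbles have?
C(70,5) = 70!/(5!×65!) = 12103014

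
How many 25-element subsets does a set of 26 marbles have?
C(26,25) = 26!/(25!×1!) = 26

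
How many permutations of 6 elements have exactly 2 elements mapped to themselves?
Choose the 2 fixed points C(6,2) = 15, derange the rest: !4 = Σ_{j=0}^{4} (-1)^j·4!/j! = 24 - 24 + 12 - 4 + 1 = 9. Product = 15 × 9 = 135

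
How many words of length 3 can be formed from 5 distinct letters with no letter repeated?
P(5,3) = 5!/(5-3)! = 60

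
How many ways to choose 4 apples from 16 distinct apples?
C(16,4) = 16!/(4!×12!) = 1820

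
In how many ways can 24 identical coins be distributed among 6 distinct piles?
C(24+6-1, 6-1) = C(29, 5) = 118755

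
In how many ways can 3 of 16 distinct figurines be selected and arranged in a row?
P(16,3) = 16!/(16-3)! = 3360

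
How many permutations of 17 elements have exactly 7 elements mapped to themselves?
Choose the 7 fixed points C(17,7) = 19448, derange the rest: !10 = Σ_{j=0}^{10} (-1)^j·10!/j! = 3628800 - 3628800 + 1814400 - 604800 + 151200 - 30240 + 5040 - 720 + 90 - 10 + 1 = 1334961. Product = 19448 × 1334961 = 25962321528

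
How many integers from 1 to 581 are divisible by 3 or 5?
⌊581/3⌋ + ⌊581/5⌋ - ⌊581/15⌋ = 193 + 116 - 38 = 271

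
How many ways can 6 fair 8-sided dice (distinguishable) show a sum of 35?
Coefficient of x^35 in (x + x² + ... + x^8)^6. By inclusion-exclusion on dice exceeding 8: Σ_j (-1)^j C(6,j)·C(35-1-8j, 5) = C(6,0)·C(34,5) - C(6,1)·C(26,5) + C(6,2)·C(18,5) - C(6,3)·C(10,5) = 1·278256 - 6·65780 + 15·8568 - 20·252 = 7056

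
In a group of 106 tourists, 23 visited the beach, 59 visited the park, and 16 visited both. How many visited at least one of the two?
|A∪B| = |A| + |B| - |A∩B| = 23 + 59 - 16 = 66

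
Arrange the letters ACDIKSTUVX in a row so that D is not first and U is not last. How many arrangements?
By inclusion-exclusion: 10! - 2×(10-1)! + (10-2)! = 3628800 - 725760 + 40320 = 2943360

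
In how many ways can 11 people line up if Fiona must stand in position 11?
Fix one position: (11-1)! = 3628800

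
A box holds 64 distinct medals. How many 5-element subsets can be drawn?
C(64,5) = 64!/(5!×59!) = 7624512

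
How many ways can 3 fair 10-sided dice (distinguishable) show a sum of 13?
Coefficient of x^13 in (x + x² + ... + x^10)^3. By inclusion-exclusion on dice exceeding 10: Σ_j (-1)^j C(3,j)·C(13-1-10j, 2) = C(3,0)·C(12,2) - C(3,1)·C(2,2) = 1·66 - 3·1 = 63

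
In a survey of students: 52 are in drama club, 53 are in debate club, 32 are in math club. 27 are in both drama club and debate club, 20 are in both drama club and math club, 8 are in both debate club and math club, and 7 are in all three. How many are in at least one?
|A∪B∪C| = 52+53+32-27-20-8+7 = 89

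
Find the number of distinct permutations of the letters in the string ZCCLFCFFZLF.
11! / (2! × 3! × 2! × 4!) = 69300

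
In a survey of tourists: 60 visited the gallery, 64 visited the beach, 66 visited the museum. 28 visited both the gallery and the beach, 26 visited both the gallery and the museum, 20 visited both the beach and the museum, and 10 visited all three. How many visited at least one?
|A∪B∪C| = 60+64+66-28-26-20+10 = 126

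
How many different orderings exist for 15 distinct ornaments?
15! = 1307674368000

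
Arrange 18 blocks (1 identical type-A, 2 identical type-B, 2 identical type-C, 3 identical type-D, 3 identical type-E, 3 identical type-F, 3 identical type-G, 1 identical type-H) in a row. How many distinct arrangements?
18! / (1! × 2! × 2! × 3! × 3! × 3! × 3! × 1!) = 1235025792000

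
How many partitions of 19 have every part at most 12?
Let r_j(i) = number of partitions of i into parts ≤ j, for i = 0..19. r_1(i) = 1 for all i; r_j(i) = r_{j-1}(i) + r_j(i-j). Rows j = 2..12: ≤2: 1 1 2 2 3 3 4 4 5 5 6 6 7 7 8 8 9 9 10 10; ≤3: 1 1 2 3 4 5 7 8 10 12 14 16 19 21 24 27 30 33 37 40; ≤4: 1 1 2 3 5 6 9 11 15 18 23 27 34 39 47 54 64 72 84 94; ≤5: 1 1 2 3 5 7 10 13 18 23 30 37 47 57 70 84 101 119 141 164; ≤6: 1 1 2 3 5 7 11 14 20 26 35 44 58 71 90 110 136 163 199 235; ≤7: 1 1 2 3 5 7 11 15 21 28 38 49 65 82 105 131 164 201 248 300; ≤8: 1 1 2 3 5 7 11 15 22 29 40 52 70 89 116 146 186 230 288 352; ≤9: 1 1 2 3 5 7 11 15 22 30 41 54 73 94 123 157 201 252 318 393; ≤10: 1 1 2 3 5 7 11 15 22 30 42 55 75 97 128 164 212 267 340 423; ≤11: 1 1 2 3 5 7 11 15 22 30 42 56 76 99 131 169 219 278 355 445; ≤12: 1 1 2 3 5 7 11 15 22 30 42 56 77 100 133 172 224 285 366 460. r_12(19) = 460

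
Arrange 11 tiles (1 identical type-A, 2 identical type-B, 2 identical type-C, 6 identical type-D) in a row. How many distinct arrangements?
11! / (1! × 2! × 2! × 6!) = 13860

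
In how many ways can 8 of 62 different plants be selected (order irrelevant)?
C(62,8) = 62!/(8!×54!) = 3381098545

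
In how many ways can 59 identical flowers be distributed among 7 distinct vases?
C(59+7-1, 7-1) = C(65, 6) = 82598880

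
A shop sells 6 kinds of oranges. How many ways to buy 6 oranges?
C(6+6-1, 6-1) = C(11, 5) = 462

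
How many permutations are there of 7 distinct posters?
7! = 5040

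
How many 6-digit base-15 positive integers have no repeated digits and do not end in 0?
Last digit: 14 nonzero choices. First digit: 13 (nonzero, ≠last). Middle 4: P(13,4) = 17160. Total = 3123120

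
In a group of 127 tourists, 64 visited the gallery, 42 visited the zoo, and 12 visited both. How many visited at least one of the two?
|A∪B| = |A| + |B| - |A∩B| = 64 + 42 - 12 = 94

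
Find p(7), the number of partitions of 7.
Pentagonal recurrence p(n) = p(n-1) + p(n-2) - p(n-5) - p(n-7) + p(n-12) + p(n-15) - ... gives p(0..6) = 1, 1, 2, 3, 5, 7, 11. p(7) = p(6) + p(5) - p(2) - p(0) = 11 + 7 - 2 - 1 = 15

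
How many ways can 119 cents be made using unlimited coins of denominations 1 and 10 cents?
Coefficient of x^119 in 1/(1-x^1) · 1/(1-x^10). Use j coins of 10 for j = 0..⌊119/10⌋ = 11, the rest in 1s: 11 + 1 = 12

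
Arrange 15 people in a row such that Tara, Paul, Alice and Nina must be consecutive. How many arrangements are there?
Treat the 4 as one block: (15-4+1)! × 4! = 479001600 × 24 = 11496038400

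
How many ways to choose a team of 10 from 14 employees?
C(14,10) = 14!/(10!×4!) = 1001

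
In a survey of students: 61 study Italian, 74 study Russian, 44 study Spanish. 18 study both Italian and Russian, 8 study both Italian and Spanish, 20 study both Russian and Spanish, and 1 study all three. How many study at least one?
|A∪B∪C| = 61+74+44-18-8-20+1 = 134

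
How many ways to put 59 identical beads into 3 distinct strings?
C(59+3-1, 3-1) = C(61, 2) = 1830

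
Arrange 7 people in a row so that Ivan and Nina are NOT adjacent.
Total - adjacent = 7! - (7-1)!×2 = 5040 - 1440 = 3600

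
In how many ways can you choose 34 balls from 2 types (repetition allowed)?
C(34+2-1, 2-1) = C(35, 1) = 35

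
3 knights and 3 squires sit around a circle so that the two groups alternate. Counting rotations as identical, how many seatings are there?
Fix one of the knights: (3-1)! ways for the remaining knights, × 3! ways for the squires = 2 × 6 = 12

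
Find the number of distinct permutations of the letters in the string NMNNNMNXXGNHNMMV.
16! / (2! × 1! × 1! × 1! × 7! × 4!) = 86486400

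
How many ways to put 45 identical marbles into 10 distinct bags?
C(45+10-1, 10-1) = C(54, 9) = 5317936260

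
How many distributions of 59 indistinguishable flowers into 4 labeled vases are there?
C(59+4-1, 4-1) = C(62, 3) = 37820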